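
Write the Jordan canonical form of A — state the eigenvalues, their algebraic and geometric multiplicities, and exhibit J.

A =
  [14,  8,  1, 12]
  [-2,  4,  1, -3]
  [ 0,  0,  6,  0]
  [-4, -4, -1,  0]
J_3(6) ⊕ J_1(6)

The characteristic polynomial is
  det(x·I − A) = x^4 - 24*x^3 + 216*x^2 - 864*x + 1296 = (x - 6)^4

Eigenvalues and multiplicities (the geometric multiplicity of λ is n − rank(A − λI), which equals the number of Jordan blocks for λ):
  λ = 6: algebraic multiplicity = 4, geometric multiplicity = 2

Determining the block sizes for each eigenvalue:
  λ = 6: with am = 4 and gm = 2, the partition is not yet determined (e.g. several partitions of 4 into 2 parts exist). Let N = A − (6)·I. Computing rank(N^1) = 2, rank(N^2) = 1, rank(N^3) = 0; the number of blocks of size ≥ j is rank(N^{j−1}) − rank(N^j), giving [2, 1, 1]. So we have 1 block(s) of size 3, 1 block(s) of size 1 → block sizes [3, 1]

Assembling the blocks gives a Jordan form
J =
  [6, 1, 0, 0]
  [0, 6, 1, 0]
  [0, 0, 6, 0]
  [0, 0, 0, 6]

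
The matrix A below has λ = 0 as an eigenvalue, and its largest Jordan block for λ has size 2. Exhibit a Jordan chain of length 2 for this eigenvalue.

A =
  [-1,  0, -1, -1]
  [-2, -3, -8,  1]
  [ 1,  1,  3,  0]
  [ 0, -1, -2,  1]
A Jordan chain for λ = 0 of length 2:
v_1 = (-1, -2, 1, 0)ᵀ
v_2 = (1, 0, 0, 0)ᵀ

Let N = A − (0)·I. We want v_2 with N^2 v_2 = 0 but N^1 v_2 ≠ 0; then v_{j-1} := N · v_j for j = 2, …, 2.

Pick v_2 = (1, 0, 0, 0)ᵀ.
Then v_1 = N · v_2 = (-1, -2, 1, 0)ᵀ.

Sanity check: (A − (0)·I) v_1 = (0, 0, 0, 0)ᵀ = 0. ✓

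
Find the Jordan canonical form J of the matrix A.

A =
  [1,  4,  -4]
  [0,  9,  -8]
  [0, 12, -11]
J_1(-3) ⊕ J_1(1) ⊕ J_1(1)

The characteristic polynomial is
  det(x·I − A) = x^3 + x^2 - 5*x + 3 = (x - 1)^2*(x + 3)

Eigenvalues and multiplicities (the geometric multiplicity of λ is n − rank(A − λI), which equals the number of Jordan blocks for λ):
  λ = -3: algebraic multiplicity = 1, geometric multiplicity = 1
  λ = 1: algebraic multiplicity = 2, geometric multiplicity = 2

Determining the block sizes for each eigenvalue:
  λ = -3: one block (gm = 1), so the single block has size am = 1 → block sizes [1]
  λ = 1: gm = am = 2, so every block has size 1 → block sizes [1, 1]

Assembling the blocks gives a Jordan form
J =
  [-3, 0, 0]
  [ 0, 1, 0]
  [ 0, 0, 1]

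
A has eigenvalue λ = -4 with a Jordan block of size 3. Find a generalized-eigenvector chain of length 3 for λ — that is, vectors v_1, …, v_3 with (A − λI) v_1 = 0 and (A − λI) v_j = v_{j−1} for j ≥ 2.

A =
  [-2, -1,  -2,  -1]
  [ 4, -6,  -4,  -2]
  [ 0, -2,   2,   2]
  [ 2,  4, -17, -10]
A Jordan chain for λ = -4 of length 3:
v_1 = (-2, -4, -4, 8)ᵀ
v_2 = (2, 4, 0, 2)ᵀ
v_3 = (1, 0, 0, 0)ᵀ

Let N = A − (-4)·I. We want v_3 with N^3 v_3 = 0 but N^2 v_3 ≠ 0; then v_{j-1} := N · v_j for j = 3, …, 2.

Pick v_3 = (1, 0, 0, 0)ᵀ.
Then v_2 = N · v_3 = (2, 4, 0, 2)ᵀ.
Then v_1 = N · v_2 = (-2, -4, -4, 8)ᵀ.

Sanity check: (A − (-4)·I) v_1 = (0, 0, 0, 0)ᵀ = 0. ✓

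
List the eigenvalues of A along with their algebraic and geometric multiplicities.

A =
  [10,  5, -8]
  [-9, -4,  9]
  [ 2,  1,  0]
λ = 2: alg = 3, geom = 1

Step 1 — factor the characteristic polynomial to read off the algebraic multiplicities:
  χ_A(x) = (x - 2)^3

Step 2 — compute geometric multiplicities via the rank-nullity identity g(λ) = n − rank(A − λI):
  rank(A − (2)·I) = 2, so dim ker(A − (2)·I) = n − 2 = 1

Summary:
  λ = 2: algebraic multiplicity = 3, geometric multiplicity = 1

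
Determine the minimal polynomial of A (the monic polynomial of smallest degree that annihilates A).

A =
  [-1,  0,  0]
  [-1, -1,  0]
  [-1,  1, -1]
x^3 + 3*x^2 + 3*x + 1

The characteristic polynomial is χ_A(x) = (x + 1)^3, so the eigenvalues are known. The minimal polynomial is
  m_A(x) = Π_λ (x − λ)^{k_λ}
where k_λ is the size of the *largest* Jordan block for λ (equivalently, the smallest k with (A − λI)^k v = 0 for every generalised eigenvector v of λ).

  λ = -1: largest Jordan block has size 3, contributing (x + 1)^3

So m_A(x) = (x + 1)^3 = x^3 + 3*x^2 + 3*x + 1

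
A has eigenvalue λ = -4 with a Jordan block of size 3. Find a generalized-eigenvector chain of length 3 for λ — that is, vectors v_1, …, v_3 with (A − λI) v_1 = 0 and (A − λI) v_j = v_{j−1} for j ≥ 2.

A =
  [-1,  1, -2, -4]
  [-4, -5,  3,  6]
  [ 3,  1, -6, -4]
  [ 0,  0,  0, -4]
A Jordan chain for λ = -4 of length 3:
v_1 = (-1, 1, -1, 0)ᵀ
v_2 = (3, -4, 3, 0)ᵀ
v_3 = (1, 0, 0, 0)ᵀ

Let N = A − (-4)·I. We want v_3 with N^3 v_3 = 0 but N^2 v_3 ≠ 0; then v_{j-1} := N · v_j for j = 3, …, 2.

Pick v_3 = (1, 0, 0, 0)ᵀ.
Then v_2 = N · v_3 = (3, -4, 3, 0)ᵀ.
Then v_1 = N · v_2 = (-1, 1, -1, 0)ᵀ.

Sanity check: (A − (-4)·I) v_1 = (0, 0, 0, 0)ᵀ = 0. ✓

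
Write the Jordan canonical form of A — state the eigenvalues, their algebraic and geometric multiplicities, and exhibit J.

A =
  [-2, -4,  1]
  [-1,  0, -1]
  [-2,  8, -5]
J_1(-3) ⊕ J_2(-2)

The characteristic polynomial is
  det(x·I − A) = x^3 + 7*x^2 + 16*x + 12 = (x + 2)^2*(x + 3)

Eigenvalues and multiplicities (the geometric multiplicity of λ is n − rank(A − λI), which equals the number of Jordan blocks for λ):
  λ = -3: algebraic multiplicity = 1, geometric multiplicity = 1
  λ = -2: algebraic multiplicity = 2, geometric multiplicity = 1

Determining the block sizes for each eigenvalue:
  λ = -3: one block (gm = 1), so the single block has size am = 1 → block sizes [1]
  λ = -2: one block (gm = 1), so the single block has size am = 2 → block sizes [2]

Assembling the blocks gives a Jordan form
J =
  [-3,  0,  0]
  [ 0, -2,  1]
  [ 0,  0, -2]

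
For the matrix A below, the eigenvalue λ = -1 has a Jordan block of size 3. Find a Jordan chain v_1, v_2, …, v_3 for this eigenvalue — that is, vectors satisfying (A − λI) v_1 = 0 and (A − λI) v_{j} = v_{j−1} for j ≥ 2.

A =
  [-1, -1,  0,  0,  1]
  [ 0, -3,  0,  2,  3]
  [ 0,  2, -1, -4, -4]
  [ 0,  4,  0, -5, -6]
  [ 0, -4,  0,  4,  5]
A Jordan chain for λ = -1 of length 3:
v_1 = (-2, 0, -4, 0, 0)ᵀ
v_2 = (-1, -2, 2, 4, -4)ᵀ
v_3 = (0, 1, 0, 0, 0)ᵀ

Let N = A − (-1)·I. We want v_3 with N^3 v_3 = 0 but N^2 v_3 ≠ 0; then v_{j-1} := N · v_j for j = 3, …, 2.

Pick v_3 = (0, 1, 0, 0, 0)ᵀ.
Then v_2 = N · v_3 = (-1, -2, 2, 4, -4)ᵀ.
Then v_1 = N · v_2 = (-2, 0, -4, 0, 0)ᵀ.

Sanity check: (A − (-1)·I) v_1 = (0, 0, 0, 0, 0)ᵀ = 0. ✓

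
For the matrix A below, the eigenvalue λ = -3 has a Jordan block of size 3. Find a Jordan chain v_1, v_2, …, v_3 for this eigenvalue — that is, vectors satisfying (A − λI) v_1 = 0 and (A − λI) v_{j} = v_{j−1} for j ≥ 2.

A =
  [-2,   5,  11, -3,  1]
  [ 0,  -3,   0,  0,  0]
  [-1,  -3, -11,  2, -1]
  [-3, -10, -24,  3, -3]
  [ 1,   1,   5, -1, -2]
A Jordan chain for λ = -3 of length 3:
v_1 = (3, 0, -2, -6, 1)ᵀ
v_2 = (5, 0, -3, -10, 1)ᵀ
v_3 = (0, 1, 0, 0, 0)ᵀ

Let N = A − (-3)·I. We want v_3 with N^3 v_3 = 0 but N^2 v_3 ≠ 0; then v_{j-1} := N · v_j for j = 3, …, 2.

Pick v_3 = (0, 1, 0, 0, 0)ᵀ.
Then v_2 = N · v_3 = (5, 0, -3, -10, 1)ᵀ.
Then v_1 = N · v_2 = (3, 0, -2, -6, 1)ᵀ.

Sanity check: (A − (-3)·I) v_1 = (0, 0, 0, 0, 0)ᵀ = 0. ✓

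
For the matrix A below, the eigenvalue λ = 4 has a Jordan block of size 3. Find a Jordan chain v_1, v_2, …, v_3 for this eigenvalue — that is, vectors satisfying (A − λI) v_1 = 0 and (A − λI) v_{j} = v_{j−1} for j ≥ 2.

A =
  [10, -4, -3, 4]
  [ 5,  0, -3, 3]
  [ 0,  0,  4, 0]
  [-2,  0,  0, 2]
A Jordan chain for λ = 4 of length 3:
v_1 = (8, 4, 0, -8)ᵀ
v_2 = (6, 5, 0, -2)ᵀ
v_3 = (1, 0, 0, 0)ᵀ

Let N = A − (4)·I. We want v_3 with N^3 v_3 = 0 but N^2 v_3 ≠ 0; then v_{j-1} := N · v_j for j = 3, …, 2.

Pick v_3 = (1, 0, 0, 0)ᵀ.
Then v_2 = N · v_3 = (6, 5, 0, -2)ᵀ.
Then v_1 = N · v_2 = (8, 4, 0, -8)ᵀ.

Sanity check: (A − (4)·I) v_1 = (0, 0, 0, 0)ᵀ = 0. ✓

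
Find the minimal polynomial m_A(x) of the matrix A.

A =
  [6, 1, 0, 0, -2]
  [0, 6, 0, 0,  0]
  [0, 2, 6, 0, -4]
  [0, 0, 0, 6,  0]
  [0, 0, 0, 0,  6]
x^2 - 12*x + 36

The characteristic polynomial is χ_A(x) = (x - 6)^5, so the eigenvalues are known. The minimal polynomial is
  m_A(x) = Π_λ (x − λ)^{k_λ}
where k_λ is the size of the *largest* Jordan block for λ (equivalently, the smallest k with (A − λI)^k v = 0 for every generalised eigenvector v of λ).

  λ = 6: largest Jordan block has size 2, contributing (x − 6)^2

So m_A(x) = (x - 6)^2 = x^2 - 12*x + 36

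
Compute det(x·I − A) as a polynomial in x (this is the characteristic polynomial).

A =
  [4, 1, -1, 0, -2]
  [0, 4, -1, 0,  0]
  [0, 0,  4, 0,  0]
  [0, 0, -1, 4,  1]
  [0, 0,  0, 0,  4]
x^5 - 20*x^4 + 160*x^3 - 640*x^2 + 1280*x - 1024

Expanding det(x·I − A) (e.g. by cofactor expansion or by noting that A is similar to its Jordan form J, which has the same characteristic polynomial as A) gives
  χ_A(x) = x^5 - 20*x^4 + 160*x^3 - 640*x^2 + 1280*x - 1024
which factors as (x - 4)^5. The eigenvalues (with algebraic multiplicities) are λ = 4 with multiplicity 5.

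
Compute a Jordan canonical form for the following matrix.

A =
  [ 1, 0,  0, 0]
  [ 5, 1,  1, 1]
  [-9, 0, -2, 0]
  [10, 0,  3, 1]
J_1(-2) ⊕ J_3(1)

The characteristic polynomial is
  det(x·I − A) = x^4 - x^3 - 3*x^2 + 5*x - 2 = (x - 1)^3*(x + 2)

Eigenvalues and multiplicities (the geometric multiplicity of λ is n − rank(A − λI), which equals the number of Jordan blocks for λ):
  λ = -2: algebraic multiplicity = 1, geometric multiplicity = 1
  λ = 1: algebraic multiplicity = 3, geometric multiplicity = 1

Determining the block sizes for each eigenvalue:
  λ = -2: one block (gm = 1), so the single block has size am = 1 → block sizes [1]
  λ = 1: one block (gm = 1), so the single block has size am = 3 → block sizes [3]

Assembling the blocks gives a Jordan form
J =
  [-2, 0, 0, 0]
  [ 0, 1, 1, 0]
  [ 0, 0, 1, 1]
  [ 0, 0, 0, 1]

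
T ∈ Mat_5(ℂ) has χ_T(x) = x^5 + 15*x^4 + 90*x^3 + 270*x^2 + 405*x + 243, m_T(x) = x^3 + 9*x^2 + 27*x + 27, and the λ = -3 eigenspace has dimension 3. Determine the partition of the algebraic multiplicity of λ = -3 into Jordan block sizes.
Block sizes for λ = -3: [3, 1, 1]

Step 1 — from the characteristic polynomial, algebraic multiplicity of λ = -3 is 5. From dim ker(T − (-3)·I) = 3, there are exactly 3 Jordan blocks for λ = -3.
Step 2 — from the minimal polynomial, the factor (x + 3)^3 tells us the largest block for λ = -3 has size 3.
Step 3 — with total size 5, 3 blocks, and largest block 3, the block sizes (in nonincreasing order) are [3, 1, 1].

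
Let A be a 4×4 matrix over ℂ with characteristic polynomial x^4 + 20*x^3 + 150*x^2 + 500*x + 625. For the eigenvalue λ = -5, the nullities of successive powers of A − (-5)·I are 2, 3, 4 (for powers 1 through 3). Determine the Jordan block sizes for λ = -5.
Block sizes for λ = -5: [3, 1]

From the dimensions of kernels of powers, the number of Jordan blocks of size at least j is d_j − d_{j−1} where d_j = dim ker(N^j) (with d_0 = 0). Computing the differences gives [2, 1, 1].
The number of blocks of size exactly k is (#blocks of size ≥ k) − (#blocks of size ≥ k + 1), so the partition is: 1 block(s) of size 1, 1 block(s) of size 3.
In nonincreasing order the block sizes are [3, 1].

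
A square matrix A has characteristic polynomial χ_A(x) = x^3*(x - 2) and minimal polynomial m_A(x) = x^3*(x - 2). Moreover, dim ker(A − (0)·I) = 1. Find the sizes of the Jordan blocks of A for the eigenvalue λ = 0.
Block sizes for λ = 0: [3]

Step 1 — from the characteristic polynomial, algebraic multiplicity of λ = 0 is 3. From dim ker(A − (0)·I) = 1, there are exactly 1 Jordan blocks for λ = 0.
Step 2 — from the minimal polynomial, the factor (x − 0)^3 tells us the largest block for λ = 0 has size 3.
Step 3 — with total size 3, 1 blocks, and largest block 3, the block sizes (in nonincreasing order) are [3].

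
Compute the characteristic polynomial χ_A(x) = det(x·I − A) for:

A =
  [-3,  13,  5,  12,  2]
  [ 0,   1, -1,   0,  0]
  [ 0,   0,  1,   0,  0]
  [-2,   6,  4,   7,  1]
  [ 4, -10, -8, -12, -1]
x^5 - 5*x^4 + 10*x^3 - 10*x^2 + 5*x - 1

Expanding det(x·I − A) (e.g. by cofactor expansion or by noting that A is similar to its Jordan form J, which has the same characteristic polynomial as A) gives
  χ_A(x) = x^5 - 5*x^4 + 10*x^3 - 10*x^2 + 5*x - 1
which factors as (x - 1)^5. The eigenvalues (with algebraic multiplicities) are λ = 1 with multiplicity 5.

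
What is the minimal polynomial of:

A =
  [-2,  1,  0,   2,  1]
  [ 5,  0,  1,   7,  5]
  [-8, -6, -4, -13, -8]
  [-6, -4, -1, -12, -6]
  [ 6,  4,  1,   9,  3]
x^2 + 6*x + 9

The characteristic polynomial is χ_A(x) = (x + 3)^5, so the eigenvalues are known. The minimal polynomial is
  m_A(x) = Π_λ (x − λ)^{k_λ}
where k_λ is the size of the *largest* Jordan block for λ (equivalently, the smallest k with (A − λI)^k v = 0 for every generalised eigenvector v of λ).

  λ = -3: largest Jordan block has size 2, contributing (x + 3)^2

So m_A(x) = (x + 3)^2 = x^2 + 6*x + 9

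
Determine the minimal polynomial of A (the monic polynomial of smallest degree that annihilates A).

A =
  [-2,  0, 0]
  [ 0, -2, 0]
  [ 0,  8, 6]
x^2 - 4*x - 12

The characteristic polynomial is χ_A(x) = (x - 6)*(x + 2)^2, so the eigenvalues are known. The minimal polynomial is
  m_A(x) = Π_λ (x − λ)^{k_λ}
where k_λ is the size of the *largest* Jordan block for λ (equivalently, the smallest k with (A − λI)^k v = 0 for every generalised eigenvector v of λ).

  λ = -2: largest Jordan block has size 1, contributing (x + 2)
  λ = 6: largest Jordan block has size 1, contributing (x − 6)

So m_A(x) = (x - 6)*(x + 2) = x^2 - 4*x - 12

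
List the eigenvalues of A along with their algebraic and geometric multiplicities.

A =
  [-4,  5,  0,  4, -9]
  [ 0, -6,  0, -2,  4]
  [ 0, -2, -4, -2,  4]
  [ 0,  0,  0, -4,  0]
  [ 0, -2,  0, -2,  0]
λ = -4: alg = 4, geom = 3; λ = -2: alg = 1, geom = 1

Step 1 — factor the characteristic polynomial to read off the algebraic multiplicities:
  χ_A(x) = (x + 2)*(x + 4)^4

Step 2 — compute geometric multiplicities via the rank-nullity identity g(λ) = n − rank(A − λI):
  rank(A − (-4)·I) = 2, so dim ker(A − (-4)·I) = n − 2 = 3
  rank(A − (-2)·I) = 4, so dim ker(A − (-2)·I) = n − 4 = 1

Summary:
  λ = -4: algebraic multiplicity = 4, geometric multiplicity = 3
  λ = -2: algebraic multiplicity = 1, geometric multiplicity = 1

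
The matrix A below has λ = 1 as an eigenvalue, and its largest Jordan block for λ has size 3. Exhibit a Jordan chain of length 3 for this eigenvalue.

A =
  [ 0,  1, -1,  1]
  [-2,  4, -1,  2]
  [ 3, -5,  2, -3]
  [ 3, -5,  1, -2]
A Jordan chain for λ = 1 of length 3:
v_1 = (-1, -1, 1, 1)ᵀ
v_2 = (-1, -2, 3, 3)ᵀ
v_3 = (1, 0, 0, 0)ᵀ

Let N = A − (1)·I. We want v_3 with N^3 v_3 = 0 but N^2 v_3 ≠ 0; then v_{j-1} := N · v_j for j = 3, …, 2.

Pick v_3 = (1, 0, 0, 0)ᵀ.
Then v_2 = N · v_3 = (-1, -2, 3, 3)ᵀ.
Then v_1 = N · v_2 = (-1, -1, 1, 1)ᵀ.

Sanity check: (A − (1)·I) v_1 = (0, 0, 0, 0)ᵀ = 0. ✓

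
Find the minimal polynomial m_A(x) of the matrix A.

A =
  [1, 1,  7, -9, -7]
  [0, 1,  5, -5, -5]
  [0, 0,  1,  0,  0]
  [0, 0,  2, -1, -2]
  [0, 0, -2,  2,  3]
x^3 - 3*x^2 + 3*x - 1

The characteristic polynomial is χ_A(x) = (x - 1)^5, so the eigenvalues are known. The minimal polynomial is
  m_A(x) = Π_λ (x − λ)^{k_λ}
where k_λ is the size of the *largest* Jordan block for λ (equivalently, the smallest k with (A − λI)^k v = 0 for every generalised eigenvector v of λ).

  λ = 1: largest Jordan block has size 3, contributing (x − 1)^3

So m_A(x) = (x - 1)^3 = x^3 - 3*x^2 + 3*x - 1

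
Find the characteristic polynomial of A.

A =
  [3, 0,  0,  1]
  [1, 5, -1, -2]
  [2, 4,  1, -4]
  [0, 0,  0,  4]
x^4 - 13*x^3 + 63*x^2 - 135*x + 108

Expanding det(x·I − A) (e.g. by cofactor expansion or by noting that A is similar to its Jordan form J, which has the same characteristic polynomial as A) gives
  χ_A(x) = x^4 - 13*x^3 + 63*x^2 - 135*x + 108
which factors as (x - 4)*(x - 3)^3. The eigenvalues (with algebraic multiplicities) are λ = 3 with multiplicity 3, λ = 4 with multiplicity 1.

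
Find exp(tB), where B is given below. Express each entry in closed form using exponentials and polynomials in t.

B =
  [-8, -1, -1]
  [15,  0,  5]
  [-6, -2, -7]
e^{tB} =
  [-3*t*exp(-5*t) + exp(-5*t), -t*exp(-5*t), -t*exp(-5*t)]
  [15*t*exp(-5*t), 5*t*exp(-5*t) + exp(-5*t), 5*t*exp(-5*t)]
  [-6*t*exp(-5*t), -2*t*exp(-5*t), -2*t*exp(-5*t) + exp(-5*t)]

Strategy: write B = P · J · P⁻¹ where J is a Jordan canonical form, so e^{tB} = P · e^{tJ} · P⁻¹, and e^{tJ} can be computed block-by-block.

B has Jordan form
J =
  [-5,  1,  0]
  [ 0, -5,  0]
  [ 0,  0, -5]
(up to reordering of blocks).

Per-block formulas:
  For a 2×2 Jordan block J_2(-5): exp(t · J_2(-5)) = e^(-5t)·(I + t·N), where N is the 2×2 nilpotent shift.
  For a 1×1 block at λ = -5: exp(t · [-5]) = [e^(-5t)].

After assembling e^{tJ} and conjugating by P, we get:

e^{tB} =
  [-3*t*exp(-5*t) + exp(-5*t), -t*exp(-5*t), -t*exp(-5*t)]
  [15*t*exp(-5*t), 5*t*exp(-5*t) + exp(-5*t), 5*t*exp(-5*t)]
  [-6*t*exp(-5*t), -2*t*exp(-5*t), -2*t*exp(-5*t) + exp(-5*t)]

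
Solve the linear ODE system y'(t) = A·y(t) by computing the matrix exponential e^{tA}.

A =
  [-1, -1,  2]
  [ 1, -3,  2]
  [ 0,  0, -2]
e^{tA} =
  [t*exp(-2*t) + exp(-2*t), -t*exp(-2*t), 2*t*exp(-2*t)]
  [t*exp(-2*t), -t*exp(-2*t) + exp(-2*t), 2*t*exp(-2*t)]
  [0, 0, exp(-2*t)]

Strategy: write A = P · J · P⁻¹ where J is a Jordan canonical form, so e^{tA} = P · e^{tJ} · P⁻¹, and e^{tJ} can be computed block-by-block.

A has Jordan form
J =
  [-2,  1,  0]
  [ 0, -2,  0]
  [ 0,  0, -2]
(up to reordering of blocks).

Per-block formulas:
  For a 1×1 block at λ = -2: exp(t · [-2]) = [e^(-2t)].
  For a 2×2 Jordan block J_2(-2): exp(t · J_2(-2)) = e^(-2t)·(I + t·N), where N is the 2×2 nilpotent shift.

After assembling e^{tJ} and conjugating by P, we get:

e^{tA} =
  [t*exp(-2*t) + exp(-2*t), -t*exp(-2*t), 2*t*exp(-2*t)]
  [t*exp(-2*t), -t*exp(-2*t) + exp(-2*t), 2*t*exp(-2*t)]
  [0, 0, exp(-2*t)]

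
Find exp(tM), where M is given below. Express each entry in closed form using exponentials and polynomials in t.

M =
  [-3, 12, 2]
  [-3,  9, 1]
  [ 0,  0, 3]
e^{tM} =
  [-6*t*exp(3*t) + exp(3*t), 12*t*exp(3*t), 2*t*exp(3*t)]
  [-3*t*exp(3*t), 6*t*exp(3*t) + exp(3*t), t*exp(3*t)]
  [0, 0, exp(3*t)]

Strategy: write M = P · J · P⁻¹ where J is a Jordan canonical form, so e^{tM} = P · e^{tJ} · P⁻¹, and e^{tJ} can be computed block-by-block.

M has Jordan form
J =
  [3, 1, 0]
  [0, 3, 0]
  [0, 0, 3]
(up to reordering of blocks).

Per-block formulas:
  For a 1×1 block at λ = 3: exp(t · [3]) = [e^(3t)].
  For a 2×2 Jordan block J_2(3): exp(t · J_2(3)) = e^(3t)·(I + t·N), where N is the 2×2 nilpotent shift.

After assembling e^{tJ} and conjugating by P, we get:

e^{tM} =
  [-6*t*exp(3*t) + exp(3*t), 12*t*exp(3*t), 2*t*exp(3*t)]
  [-3*t*exp(3*t), 6*t*exp(3*t) + exp(3*t), t*exp(3*t)]
  [0, 0, exp(3*t)]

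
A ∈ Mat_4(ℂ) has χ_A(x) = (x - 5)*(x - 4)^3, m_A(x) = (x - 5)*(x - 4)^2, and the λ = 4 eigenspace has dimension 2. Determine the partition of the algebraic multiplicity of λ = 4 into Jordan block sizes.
Block sizes for λ = 4: [2, 1]

Step 1 — from the characteristic polynomial, algebraic multiplicity of λ = 4 is 3. From dim ker(A − (4)·I) = 2, there are exactly 2 Jordan blocks for λ = 4.
Step 2 — from the minimal polynomial, the factor (x − 4)^2 tells us the largest block for λ = 4 has size 2.
Step 3 — with total size 3, 2 blocks, and largest block 2, the block sizes (in nonincreasing order) are [2, 1].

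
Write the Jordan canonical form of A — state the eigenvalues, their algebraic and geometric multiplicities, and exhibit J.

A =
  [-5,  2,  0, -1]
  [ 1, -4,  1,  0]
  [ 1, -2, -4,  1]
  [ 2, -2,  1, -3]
J_3(-4) ⊕ J_1(-4)

The characteristic polynomial is
  det(x·I − A) = x^4 + 16*x^3 + 96*x^2 + 256*x + 256 = (x + 4)^4

Eigenvalues and multiplicities (the geometric multiplicity of λ is n − rank(A − λI), which equals the number of Jordan blocks for λ):
  λ = -4: algebraic multiplicity = 4, geometric multiplicity = 2

Determining the block sizes for each eigenvalue:
  λ = -4: with am = 4 and gm = 2, the partition is not yet determined (e.g. several partitions of 4 into 2 parts exist). Let N = A − (-4)·I. Computing rank(N^1) = 2, rank(N^2) = 1, rank(N^3) = 0; the number of blocks of size ≥ j is rank(N^{j−1}) − rank(N^j), giving [2, 1, 1]. So we have 1 block(s) of size 3, 1 block(s) of size 1 → block sizes [3, 1]

Assembling the blocks gives a Jordan form
J =
  [-4,  1,  0,  0]
  [ 0, -4,  1,  0]
  [ 0,  0, -4,  0]
  [ 0,  0,  0, -4]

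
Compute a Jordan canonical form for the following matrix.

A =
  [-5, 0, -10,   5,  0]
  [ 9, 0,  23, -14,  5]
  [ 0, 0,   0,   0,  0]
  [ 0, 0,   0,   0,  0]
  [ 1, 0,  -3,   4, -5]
J_2(-5) ⊕ J_1(0) ⊕ J_1(0) ⊕ J_1(0)

The characteristic polynomial is
  det(x·I − A) = x^5 + 10*x^4 + 25*x^3 = x^3*(x + 5)^2

Eigenvalues and multiplicities (the geometric multiplicity of λ is n − rank(A − λI), which equals the number of Jordan blocks for λ):
  λ = -5: algebraic multiplicity = 2, geometric multiplicity = 1
  λ = 0: algebraic multiplicity = 3, geometric multiplicity = 3

Determining the block sizes for each eigenvalue:
  λ = -5: one block (gm = 1), so the single block has size am = 2 → block sizes [2]
  λ = 0: gm = am = 3, so every block has size 1 → block sizes [1, 1, 1]

Assembling the blocks gives a Jordan form
J =
  [-5,  1, 0, 0, 0]
  [ 0, -5, 0, 0, 0]
  [ 0,  0, 0, 0, 0]
  [ 0,  0, 0, 0, 0]
  [ 0,  0, 0, 0, 0]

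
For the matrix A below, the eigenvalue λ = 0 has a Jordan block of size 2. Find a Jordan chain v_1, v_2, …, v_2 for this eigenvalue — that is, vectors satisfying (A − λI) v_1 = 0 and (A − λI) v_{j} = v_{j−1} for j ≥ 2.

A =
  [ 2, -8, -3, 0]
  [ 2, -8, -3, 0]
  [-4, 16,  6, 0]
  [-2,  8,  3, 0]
A Jordan chain for λ = 0 of length 2:
v_1 = (2, 2, -4, -2)ᵀ
v_2 = (1, 0, 0, 0)ᵀ

Let N = A − (0)·I. We want v_2 with N^2 v_2 = 0 but N^1 v_2 ≠ 0; then v_{j-1} := N · v_j for j = 2, …, 2.

Pick v_2 = (1, 0, 0, 0)ᵀ.
Then v_1 = N · v_2 = (2, 2, -4, -2)ᵀ.

Sanity check: (A − (0)·I) v_1 = (0, 0, 0, 0)ᵀ = 0. ✓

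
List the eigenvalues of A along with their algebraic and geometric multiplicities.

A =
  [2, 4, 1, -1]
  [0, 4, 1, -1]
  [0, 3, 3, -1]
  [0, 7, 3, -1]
λ = 2: alg = 4, geom = 2

Step 1 — factor the characteristic polynomial to read off the algebraic multiplicities:
  χ_A(x) = (x - 2)^4

Step 2 — compute geometric multiplicities via the rank-nullity identity g(λ) = n − rank(A − λI):
  rank(A − (2)·I) = 2, so dim ker(A − (2)·I) = n − 2 = 2

Summary:
  λ = 2: algebraic multiplicity = 4, geometric multiplicity = 2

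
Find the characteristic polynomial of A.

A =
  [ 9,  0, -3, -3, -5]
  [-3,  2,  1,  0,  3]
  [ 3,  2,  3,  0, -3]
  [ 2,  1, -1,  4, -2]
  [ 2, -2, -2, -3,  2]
x^5 - 20*x^4 + 160*x^3 - 640*x^2 + 1280*x - 1024

Expanding det(x·I − A) (e.g. by cofactor expansion or by noting that A is similar to its Jordan form J, which has the same characteristic polynomial as A) gives
  χ_A(x) = x^5 - 20*x^4 + 160*x^3 - 640*x^2 + 1280*x - 1024
which factors as (x - 4)^5. The eigenvalues (with algebraic multiplicities) are λ = 4 with multiplicity 5.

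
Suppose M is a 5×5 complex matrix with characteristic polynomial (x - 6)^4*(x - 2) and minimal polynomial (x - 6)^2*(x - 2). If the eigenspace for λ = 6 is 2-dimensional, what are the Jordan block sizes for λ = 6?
Block sizes for λ = 6: [2, 2]

Step 1 — from the characteristic polynomial, algebraic multiplicity of λ = 6 is 4. From dim ker(M − (6)·I) = 2, there are exactly 2 Jordan blocks for λ = 6.
Step 2 — from the minimal polynomial, the factor (x − 6)^2 tells us the largest block for λ = 6 has size 2.
Step 3 — with total size 4, 2 blocks, and largest block 2, the block sizes (in nonincreasing order) are [2, 2].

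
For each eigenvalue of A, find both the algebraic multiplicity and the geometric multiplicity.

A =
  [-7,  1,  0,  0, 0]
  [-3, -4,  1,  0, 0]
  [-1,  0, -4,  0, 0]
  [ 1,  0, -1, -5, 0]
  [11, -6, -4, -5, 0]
λ = -5: alg = 4, geom = 2; λ = 0: alg = 1, geom = 1

Step 1 — factor the characteristic polynomial to read off the algebraic multiplicities:
  χ_A(x) = x*(x + 5)^4

Step 2 — compute geometric multiplicities via the rank-nullity identity g(λ) = n − rank(A − λI):
  rank(A − (-5)·I) = 3, so dim ker(A − (-5)·I) = n − 3 = 2
  rank(A − (0)·I) = 4, so dim ker(A − (0)·I) = n − 4 = 1

Summary:
  λ = -5: algebraic multiplicity = 4, geometric multiplicity = 2
  λ = 0: algebraic multiplicity = 1, geometric multiplicity = 1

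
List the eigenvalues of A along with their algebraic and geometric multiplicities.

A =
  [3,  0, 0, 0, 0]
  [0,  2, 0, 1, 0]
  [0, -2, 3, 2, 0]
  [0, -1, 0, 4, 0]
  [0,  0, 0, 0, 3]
λ = 3: alg = 5, geom = 4

Step 1 — factor the characteristic polynomial to read off the algebraic multiplicities:
  χ_A(x) = (x - 3)^5

Step 2 — compute geometric multiplicities via the rank-nullity identity g(λ) = n − rank(A − λI):
  rank(A − (3)·I) = 1, so dim ker(A − (3)·I) = n − 1 = 4

Summary:
  λ = 3: algebraic multiplicity = 5, geometric multiplicity = 4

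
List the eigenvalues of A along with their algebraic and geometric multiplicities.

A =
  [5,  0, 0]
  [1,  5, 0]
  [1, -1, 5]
λ = 5: alg = 3, geom = 1

Step 1 — factor the characteristic polynomial to read off the algebraic multiplicities:
  χ_A(x) = (x - 5)^3

Step 2 — compute geometric multiplicities via the rank-nullity identity g(λ) = n − rank(A − λI):
  rank(A − (5)·I) = 2, so dim ker(A − (5)·I) = n − 2 = 1

Summary:
  λ = 5: algebraic multiplicity = 3, geometric multiplicity = 1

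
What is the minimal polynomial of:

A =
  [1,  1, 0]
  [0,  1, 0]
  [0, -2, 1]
x^2 - 2*x + 1

The characteristic polynomial is χ_A(x) = (x - 1)^3, so the eigenvalues are known. The minimal polynomial is
  m_A(x) = Π_λ (x − λ)^{k_λ}
where k_λ is the size of the *largest* Jordan block for λ (equivalently, the smallest k with (A − λI)^k v = 0 for every generalised eigenvector v of λ).

  λ = 1: largest Jordan block has size 2, contributing (x − 1)^2

So m_A(x) = (x - 1)^2 = x^2 - 2*x + 1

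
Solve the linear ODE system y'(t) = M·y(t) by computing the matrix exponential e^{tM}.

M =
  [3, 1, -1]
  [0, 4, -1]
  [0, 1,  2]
e^{tM} =
  [exp(3*t), t*exp(3*t), -t*exp(3*t)]
  [0, t*exp(3*t) + exp(3*t), -t*exp(3*t)]
  [0, t*exp(3*t), -t*exp(3*t) + exp(3*t)]

Strategy: write M = P · J · P⁻¹ where J is a Jordan canonical form, so e^{tM} = P · e^{tJ} · P⁻¹, and e^{tJ} can be computed block-by-block.

M has Jordan form
J =
  [3, 1, 0]
  [0, 3, 0]
  [0, 0, 3]
(up to reordering of blocks).

Per-block formulas:
  For a 2×2 Jordan block J_2(3): exp(t · J_2(3)) = e^(3t)·(I + t·N), where N is the 2×2 nilpotent shift.
  For a 1×1 block at λ = 3: exp(t · [3]) = [e^(3t)].

After assembling e^{tJ} and conjugating by P, we get:

e^{tM} =
  [exp(3*t), t*exp(3*t), -t*exp(3*t)]
  [0, t*exp(3*t) + exp(3*t), -t*exp(3*t)]
  [0, t*exp(3*t), -t*exp(3*t) + exp(3*t)]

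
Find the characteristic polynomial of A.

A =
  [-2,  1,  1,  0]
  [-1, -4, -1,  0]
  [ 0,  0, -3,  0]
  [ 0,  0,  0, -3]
x^4 + 12*x^3 + 54*x^2 + 108*x + 81

Expanding det(x·I − A) (e.g. by cofactor expansion or by noting that A is similar to its Jordan form J, which has the same characteristic polynomial as A) gives
  χ_A(x) = x^4 + 12*x^3 + 54*x^2 + 108*x + 81
which factors as (x + 3)^4. The eigenvalues (with algebraic multiplicities) are λ = -3 with multiplicity 4.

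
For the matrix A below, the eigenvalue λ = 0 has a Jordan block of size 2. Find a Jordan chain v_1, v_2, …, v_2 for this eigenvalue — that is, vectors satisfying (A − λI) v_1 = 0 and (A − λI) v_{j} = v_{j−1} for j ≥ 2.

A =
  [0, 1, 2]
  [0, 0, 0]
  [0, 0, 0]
A Jordan chain for λ = 0 of length 2:
v_1 = (1, 0, 0)ᵀ
v_2 = (0, 1, 0)ᵀ

Let N = A − (0)·I. We want v_2 with N^2 v_2 = 0 but N^1 v_2 ≠ 0; then v_{j-1} := N · v_j for j = 2, …, 2.

Pick v_2 = (0, 1, 0)ᵀ.
Then v_1 = N · v_2 = (1, 0, 0)ᵀ.

Sanity check: (A − (0)·I) v_1 = (0, 0, 0)ᵀ = 0. ✓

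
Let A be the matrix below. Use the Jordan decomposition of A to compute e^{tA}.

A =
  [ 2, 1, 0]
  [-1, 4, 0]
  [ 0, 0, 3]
e^{tA} =
  [-t*exp(3*t) + exp(3*t), t*exp(3*t), 0]
  [-t*exp(3*t), t*exp(3*t) + exp(3*t), 0]
  [0, 0, exp(3*t)]

Strategy: write A = P · J · P⁻¹ where J is a Jordan canonical form, so e^{tA} = P · e^{tJ} · P⁻¹, and e^{tJ} can be computed block-by-block.

A has Jordan form
J =
  [3, 1, 0]
  [0, 3, 0]
  [0, 0, 3]
(up to reordering of blocks).

Per-block formulas:
  For a 2×2 Jordan block J_2(3): exp(t · J_2(3)) = e^(3t)·(I + t·N), where N is the 2×2 nilpotent shift.
  For a 1×1 block at λ = 3: exp(t · [3]) = [e^(3t)].

After assembling e^{tJ} and conjugating by P, we get:

e^{tA} =
  [-t*exp(3*t) + exp(3*t), t*exp(3*t), 0]
  [-t*exp(3*t), t*exp(3*t) + exp(3*t), 0]
  [0, 0, exp(3*t)]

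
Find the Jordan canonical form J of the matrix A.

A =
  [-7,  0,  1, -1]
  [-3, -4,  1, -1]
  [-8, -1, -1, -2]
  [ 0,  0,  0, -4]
J_3(-4) ⊕ J_1(-4)

The characteristic polynomial is
  det(x·I − A) = x^4 + 16*x^3 + 96*x^2 + 256*x + 256 = (x + 4)^4

Eigenvalues and multiplicities (the geometric multiplicity of λ is n − rank(A − λI), which equals the number of Jordan blocks for λ):
  λ = -4: algebraic multiplicity = 4, geometric multiplicity = 2

Determining the block sizes for each eigenvalue:
  λ = -4: with am = 4 and gm = 2, the partition is not yet determined (e.g. several partitions of 4 into 2 parts exist). Let N = A − (-4)·I. Computing rank(N^1) = 2, rank(N^2) = 1, rank(N^3) = 0; the number of blocks of size ≥ j is rank(N^{j−1}) − rank(N^j), giving [2, 1, 1]. So we have 1 block(s) of size 3, 1 block(s) of size 1 → block sizes [3, 1]

Assembling the blocks gives a Jordan form
J =
  [-4,  1,  0,  0]
  [ 0, -4,  1,  0]
  [ 0,  0, -4,  0]
  [ 0,  0,  0, -4]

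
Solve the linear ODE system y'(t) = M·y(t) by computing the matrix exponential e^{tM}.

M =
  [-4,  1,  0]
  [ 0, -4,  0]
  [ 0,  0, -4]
e^{tM} =
  [exp(-4*t), t*exp(-4*t), 0]
  [0, exp(-4*t), 0]
  [0, 0, exp(-4*t)]

Strategy: write M = P · J · P⁻¹ where J is a Jordan canonical form, so e^{tM} = P · e^{tJ} · P⁻¹, and e^{tJ} can be computed block-by-block.

M has Jordan form
J =
  [-4,  1,  0]
  [ 0, -4,  0]
  [ 0,  0, -4]
(up to reordering of blocks).

Per-block formulas:
  For a 1×1 block at λ = -4: exp(t · [-4]) = [e^(-4t)].
  For a 2×2 Jordan block J_2(-4): exp(t · J_2(-4)) = e^(-4t)·(I + t·N), where N is the 2×2 nilpotent shift.

After assembling e^{tJ} and conjugating by P, we get:

e^{tM} =
  [exp(-4*t), t*exp(-4*t), 0]
  [0, exp(-4*t), 0]
  [0, 0, exp(-4*t)]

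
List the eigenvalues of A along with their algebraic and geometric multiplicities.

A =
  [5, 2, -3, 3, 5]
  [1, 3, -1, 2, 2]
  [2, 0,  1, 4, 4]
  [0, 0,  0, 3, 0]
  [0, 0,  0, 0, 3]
λ = 3: alg = 5, geom = 3

Step 1 — factor the characteristic polynomial to read off the algebraic multiplicities:
  χ_A(x) = (x - 3)^5

Step 2 — compute geometric multiplicities via the rank-nullity identity g(λ) = n − rank(A − λI):
  rank(A − (3)·I) = 2, so dim ker(A − (3)·I) = n − 2 = 3

Summary:
  λ = 3: algebraic multiplicity = 5, geometric multiplicity = 3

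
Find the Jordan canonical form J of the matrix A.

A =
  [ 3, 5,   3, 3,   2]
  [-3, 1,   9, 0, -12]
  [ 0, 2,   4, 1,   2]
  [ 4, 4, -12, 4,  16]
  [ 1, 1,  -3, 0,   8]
J_2(4) ⊕ J_2(4) ⊕ J_1(4)

The characteristic polynomial is
  det(x·I − A) = x^5 - 20*x^4 + 160*x^3 - 640*x^2 + 1280*x - 1024 = (x - 4)^5

Eigenvalues and multiplicities (the geometric multiplicity of λ is n − rank(A − λI), which equals the number of Jordan blocks for λ):
  λ = 4: algebraic multiplicity = 5, geometric multiplicity = 3

Determining the block sizes for each eigenvalue:
  λ = 4: with am = 5 and gm = 3, the partition is not yet determined (e.g. several partitions of 5 into 3 parts exist). Let N = A − (4)·I. Computing rank(N^1) = 2, rank(N^2) = 0; the number of blocks of size ≥ j is rank(N^{j−1}) − rank(N^j), giving [3, 2]. So we have 2 block(s) of size 2, 1 block(s) of size 1 → block sizes [2, 2, 1]

Assembling the blocks gives a Jordan form
J =
  [4, 1, 0, 0, 0]
  [0, 4, 0, 0, 0]
  [0, 0, 4, 1, 0]
  [0, 0, 0, 4, 0]
  [0, 0, 0, 0, 4]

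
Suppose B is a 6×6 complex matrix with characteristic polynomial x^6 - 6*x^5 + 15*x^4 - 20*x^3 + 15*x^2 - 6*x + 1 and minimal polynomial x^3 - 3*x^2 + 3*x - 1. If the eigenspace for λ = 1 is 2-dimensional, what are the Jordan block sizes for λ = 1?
Block sizes for λ = 1: [3, 3]

Step 1 — from the characteristic polynomial, algebraic multiplicity of λ = 1 is 6. From dim ker(B − (1)·I) = 2, there are exactly 2 Jordan blocks for λ = 1.
Step 2 — from the minimal polynomial, the factor (x − 1)^3 tells us the largest block for λ = 1 has size 3.
Step 3 — with total size 6, 2 blocks, and largest block 3, the block sizes (in nonincreasing order) are [3, 3].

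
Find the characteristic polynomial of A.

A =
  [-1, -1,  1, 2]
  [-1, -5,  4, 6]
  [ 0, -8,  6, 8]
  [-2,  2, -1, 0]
x^4

Expanding det(x·I − A) (e.g. by cofactor expansion or by noting that A is similar to its Jordan form J, which has the same characteristic polynomial as A) gives
  χ_A(x) = x^4
which factors as x^4. The eigenvalues (with algebraic multiplicities) are λ = 0 with multiplicity 4.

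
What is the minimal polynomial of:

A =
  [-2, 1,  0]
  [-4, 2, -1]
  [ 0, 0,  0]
x^3

The characteristic polynomial is χ_A(x) = x^3, so the eigenvalues are known. The minimal polynomial is
  m_A(x) = Π_λ (x − λ)^{k_λ}
where k_λ is the size of the *largest* Jordan block for λ (equivalently, the smallest k with (A − λI)^k v = 0 for every generalised eigenvector v of λ).

  λ = 0: largest Jordan block has size 3, contributing (x − 0)^3

So m_A(x) = x^3 = x^3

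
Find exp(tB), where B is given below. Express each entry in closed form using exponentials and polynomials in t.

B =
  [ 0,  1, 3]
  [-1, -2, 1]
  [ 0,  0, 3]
e^{tB} =
  [t*exp(-t) + exp(-t), t*exp(-t), -t*exp(-t) + exp(3*t) - exp(-t)]
  [-t*exp(-t), -t*exp(-t) + exp(-t), t*exp(-t)]
  [0, 0, exp(3*t)]

Strategy: write B = P · J · P⁻¹ where J is a Jordan canonical form, so e^{tB} = P · e^{tJ} · P⁻¹, and e^{tJ} can be computed block-by-block.

B has Jordan form
J =
  [-1,  1, 0]
  [ 0, -1, 0]
  [ 0,  0, 3]
(up to reordering of blocks).

Per-block formulas:
  For a 1×1 block at λ = 3: exp(t · [3]) = [e^(3t)].
  For a 2×2 Jordan block J_2(-1): exp(t · J_2(-1)) = e^(-1t)·(I + t·N), where N is the 2×2 nilpotent shift.

After assembling e^{tJ} and conjugating by P, we get:

e^{tB} =
  [t*exp(-t) + exp(-t), t*exp(-t), -t*exp(-t) + exp(3*t) - exp(-t)]
  [-t*exp(-t), -t*exp(-t) + exp(-t), t*exp(-t)]
  [0, 0, exp(3*t)]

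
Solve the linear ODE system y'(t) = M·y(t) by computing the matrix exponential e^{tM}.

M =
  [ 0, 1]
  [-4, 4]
e^{tM} =
  [-2*t*exp(2*t) + exp(2*t), t*exp(2*t)]
  [-4*t*exp(2*t), 2*t*exp(2*t) + exp(2*t)]

Strategy: write M = P · J · P⁻¹ where J is a Jordan canonical form, so e^{tM} = P · e^{tJ} · P⁻¹, and e^{tJ} can be computed block-by-block.

M has Jordan form
J =
  [2, 1]
  [0, 2]
(up to reordering of blocks).

Per-block formulas:
  For a 2×2 Jordan block J_2(2): exp(t · J_2(2)) = e^(2t)·(I + t·N), where N is the 2×2 nilpotent shift.

After assembling e^{tJ} and conjugating by P, we get:

e^{tM} =
  [-2*t*exp(2*t) + exp(2*t), t*exp(2*t)]
  [-4*t*exp(2*t), 2*t*exp(2*t) + exp(2*t)]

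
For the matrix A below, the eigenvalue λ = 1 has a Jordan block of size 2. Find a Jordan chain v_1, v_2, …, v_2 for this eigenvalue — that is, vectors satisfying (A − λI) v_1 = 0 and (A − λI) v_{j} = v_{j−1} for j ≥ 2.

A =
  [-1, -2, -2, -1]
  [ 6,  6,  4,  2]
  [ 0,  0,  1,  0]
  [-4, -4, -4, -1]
A Jordan chain for λ = 1 of length 2:
v_1 = (2, -4, 0, 4)ᵀ
v_2 = (1, -2, 0, 0)ᵀ

Let N = A − (1)·I. We want v_2 with N^2 v_2 = 0 but N^1 v_2 ≠ 0; then v_{j-1} := N · v_j for j = 2, …, 2.

Pick v_2 = (1, -2, 0, 0)ᵀ.
Then v_1 = N · v_2 = (2, -4, 0, 4)ᵀ.

Sanity check: (A − (1)·I) v_1 = (0, 0, 0, 0)ᵀ = 0. ✓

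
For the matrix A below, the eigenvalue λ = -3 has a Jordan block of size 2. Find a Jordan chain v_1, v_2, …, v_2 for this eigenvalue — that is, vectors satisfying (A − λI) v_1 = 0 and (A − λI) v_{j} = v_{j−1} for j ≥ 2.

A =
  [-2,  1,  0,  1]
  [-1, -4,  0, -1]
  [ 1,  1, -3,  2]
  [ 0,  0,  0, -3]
A Jordan chain for λ = -3 of length 2:
v_1 = (1, -1, 1, 0)ᵀ
v_2 = (1, 0, 0, 0)ᵀ

Let N = A − (-3)·I. We want v_2 with N^2 v_2 = 0 but N^1 v_2 ≠ 0; then v_{j-1} := N · v_j for j = 2, …, 2.

Pick v_2 = (1, 0, 0, 0)ᵀ.
Then v_1 = N · v_2 = (1, -1, 1, 0)ᵀ.

Sanity check: (A − (-3)·I) v_1 = (0, 0, 0, 0)ᵀ = 0. ✓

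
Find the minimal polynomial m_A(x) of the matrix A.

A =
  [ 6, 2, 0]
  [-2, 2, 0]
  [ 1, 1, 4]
x^2 - 8*x + 16

The characteristic polynomial is χ_A(x) = (x - 4)^3, so the eigenvalues are known. The minimal polynomial is
  m_A(x) = Π_λ (x − λ)^{k_λ}
where k_λ is the size of the *largest* Jordan block for λ (equivalently, the smallest k with (A − λI)^k v = 0 for every generalised eigenvector v of λ).

  λ = 4: largest Jordan block has size 2, contributing (x − 4)^2

So m_A(x) = (x - 4)^2 = x^2 - 8*x + 16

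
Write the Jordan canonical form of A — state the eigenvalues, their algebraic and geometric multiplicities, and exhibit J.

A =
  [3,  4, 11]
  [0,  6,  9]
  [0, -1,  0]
J_3(3)

The characteristic polynomial is
  det(x·I − A) = x^3 - 9*x^2 + 27*x - 27 = (x - 3)^3

Eigenvalues and multiplicities (the geometric multiplicity of λ is n − rank(A − λI), which equals the number of Jordan blocks for λ):
  λ = 3: algebraic multiplicity = 3, geometric multiplicity = 1

Determining the block sizes for each eigenvalue:
  λ = 3: one block (gm = 1), so the single block has size am = 3 → block sizes [3]

Assembling the blocks gives a Jordan form
J =
  [3, 1, 0]
  [0, 3, 1]
  [0, 0, 3]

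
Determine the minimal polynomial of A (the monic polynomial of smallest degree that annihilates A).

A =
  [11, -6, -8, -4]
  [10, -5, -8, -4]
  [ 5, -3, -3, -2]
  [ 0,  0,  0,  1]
x^2 - 2*x + 1

The characteristic polynomial is χ_A(x) = (x - 1)^4, so the eigenvalues are known. The minimal polynomial is
  m_A(x) = Π_λ (x − λ)^{k_λ}
where k_λ is the size of the *largest* Jordan block for λ (equivalently, the smallest k with (A − λI)^k v = 0 for every generalised eigenvector v of λ).

  λ = 1: largest Jordan block has size 2, contributing (x − 1)^2

So m_A(x) = (x - 1)^2 = x^2 - 2*x + 1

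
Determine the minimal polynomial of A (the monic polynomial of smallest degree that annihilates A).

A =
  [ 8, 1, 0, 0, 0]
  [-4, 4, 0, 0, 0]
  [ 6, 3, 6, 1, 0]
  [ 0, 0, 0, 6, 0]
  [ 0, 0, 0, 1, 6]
x^2 - 12*x + 36

The characteristic polynomial is χ_A(x) = (x - 6)^5, so the eigenvalues are known. The minimal polynomial is
  m_A(x) = Π_λ (x − λ)^{k_λ}
where k_λ is the size of the *largest* Jordan block for λ (equivalently, the smallest k with (A − λI)^k v = 0 for every generalised eigenvector v of λ).

  λ = 6: largest Jordan block has size 2, contributing (x − 6)^2

So m_A(x) = (x - 6)^2 = x^2 - 12*x + 36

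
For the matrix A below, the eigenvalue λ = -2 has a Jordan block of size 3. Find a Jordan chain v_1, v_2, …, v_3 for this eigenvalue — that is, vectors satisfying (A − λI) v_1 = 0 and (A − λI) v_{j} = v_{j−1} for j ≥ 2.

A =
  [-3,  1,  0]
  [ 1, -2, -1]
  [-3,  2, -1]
A Jordan chain for λ = -2 of length 3:
v_1 = (2, 2, 2)ᵀ
v_2 = (-1, 1, -3)ᵀ
v_3 = (1, 0, 0)ᵀ

Let N = A − (-2)·I. We want v_3 with N^3 v_3 = 0 but N^2 v_3 ≠ 0; then v_{j-1} := N · v_j for j = 3, …, 2.

Pick v_3 = (1, 0, 0)ᵀ.
Then v_2 = N · v_3 = (-1, 1, -3)ᵀ.
Then v_1 = N · v_2 = (2, 2, 2)ᵀ.

Sanity check: (A − (-2)·I) v_1 = (0, 0, 0)ᵀ = 0. ✓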